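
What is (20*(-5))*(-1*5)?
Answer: 500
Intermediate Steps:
(20*(-5))*(-1*5) = -100*(-5) = 500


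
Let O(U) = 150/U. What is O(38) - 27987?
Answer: -531678/19 ≈ -27983.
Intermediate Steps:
O(38) - 27987 = 150/38 - 27987 = 150*(1/38) - 27987 = 75/19 - 27987 = -531678/19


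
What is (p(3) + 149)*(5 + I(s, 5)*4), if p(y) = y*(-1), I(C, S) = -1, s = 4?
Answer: 146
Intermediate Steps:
p(y) = -y
(p(3) + 149)*(5 + I(s, 5)*4) = (-1*3 + 149)*(5 - 1*4) = (-3 + 149)*(5 - 4) = 146*1 = 146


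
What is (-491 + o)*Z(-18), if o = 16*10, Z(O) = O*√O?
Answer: 17874*I*√2 ≈ 25278.0*I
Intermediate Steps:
Z(O) = O^(3/2)
o = 160
(-491 + o)*Z(-18) = (-491 + 160)*(-18)^(3/2) = -(-17874)*I*√2 = 17874*I*√2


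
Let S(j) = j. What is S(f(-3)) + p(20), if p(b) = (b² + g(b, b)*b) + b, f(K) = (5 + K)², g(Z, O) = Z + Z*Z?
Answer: 8824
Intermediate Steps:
g(Z, O) = Z + Z²
p(b) = b + b² + b²*(1 + b) (p(b) = (b² + (b*(1 + b))*b) + b = (b² + b²*(1 + b)) + b = b + b² + b²*(1 + b))
S(f(-3)) + p(20) = (5 - 3)² + 20*(1 + 20 + 20*(1 + 20)) = 2² + 20*(1 + 20 + 20*21) = 4 + 20*(1 + 20 + 420) = 4 + 20*441 = 4 + 8820 = 8824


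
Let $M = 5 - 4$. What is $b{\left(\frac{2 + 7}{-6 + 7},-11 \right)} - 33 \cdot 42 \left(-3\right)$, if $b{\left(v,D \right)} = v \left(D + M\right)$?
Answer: $4068$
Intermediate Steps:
$M = 1$ ($M = 5 - 4 = 1$)
$b{\left(v,D \right)} = v \left(1 + D\right)$ ($b{\left(v,D \right)} = v \left(D + 1\right) = v \left(1 + D\right)$)
$b{\left(\frac{2 + 7}{-6 + 7},-11 \right)} - 33 \cdot 42 \left(-3\right) = \frac{2 + 7}{-6 + 7} \left(1 - 11\right) - 33 \cdot 42 \left(-3\right) = \frac{9}{1} \left(-10\right) - -4158 = 9 \cdot 1 \left(-10\right) + 4158 = 9 \left(-10\right) + 4158 = -90 + 4158 = 4068$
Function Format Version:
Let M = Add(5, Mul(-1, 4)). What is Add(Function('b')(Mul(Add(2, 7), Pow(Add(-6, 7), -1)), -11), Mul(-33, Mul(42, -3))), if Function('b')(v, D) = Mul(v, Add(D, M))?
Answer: 4068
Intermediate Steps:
M = 1 (M = Add(5, -4) = 1)
Function('b')(v, D) = Mul(v, Add(1, D)) (Function('b')(v, D) = Mul(v, Add(D, 1)) = Mul(v, Add(1, D)))
Add(Function('b')(Mul(Add(2, 7), Pow(Add(-6, 7), -1)), -11), Mul(-33, Mul(42, -3))) = Add(Mul(Mul(Add(2, 7), Pow(Add(-6, 7), -1)), Add(1, -11)), Mul(-33, Mul(42, -3))) = Add(Mul(Mul(9, Pow(1, -1)), -10), Mul(-33, -126)) = Add(Mul(Mul(9, 1), -10), 4158) = Add(Mul(9, -10), 4158) = Add(-90, 4158) = 4068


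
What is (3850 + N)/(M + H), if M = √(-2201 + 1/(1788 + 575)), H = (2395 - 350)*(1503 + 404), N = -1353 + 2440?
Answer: 45495752665765/35937820277074637 - 4937*I*√12289873206/35937820277074637 ≈ 0.001266 - 1.5229e-8*I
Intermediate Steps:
N = 1087
H = 3899815 (H = 2045*1907 = 3899815)
M = I*√12289873206/2363 (M = √(-2201 + 1/2363) = √(-5200962/2363) = I*√12289873206/2363 ≈ 46.915*I)
(3850 + N)/(M + H) = (3850 + 1087)/(I*√12289873206/2363 + 3899815) = 4937/(3899815 + I*√12289873206/2363)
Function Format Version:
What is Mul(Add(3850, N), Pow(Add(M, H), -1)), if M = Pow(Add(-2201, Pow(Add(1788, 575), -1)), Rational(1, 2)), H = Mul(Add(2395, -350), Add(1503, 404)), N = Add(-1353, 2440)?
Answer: Add(Rational(45495752665765, 35937820277074637), Mul(Rational(-4937, 35937820277074637), I, Pow(12289873206, Rational(1, 2)))) ≈ Add(0.0012660, Mul(-1.5229e-8, I))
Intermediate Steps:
N = 1087
H = 3899815 (H = Mul(2045, 1907) = 3899815)
M = Mul(Rational(1, 2363), I, Pow(12289873206, Rational(1, 2))) (M = Pow(Add(-2201, Pow(2363, -1)), Rational(1, 2)) = Pow(Add(-2201, Rational(1, 2363)), Rational(1, 2)) = Pow(Rational(-5200962, 2363), Rational(1, 2)) = Mul(Rational(1, 2363), I, Pow(12289873206, Rational(1, 2))) ≈ Mul(46.915, I))
Mul(Add(3850, N), Pow(Add(M, H), -1)) = Mul(Add(3850, 1087), Pow(Add(Mul(Rational(1, 2363), I, Pow(12289873206, Rational(1, 2))), 3899815), -1)) = Mul(4937, Pow(Add(3899815, Mul(Rational(1, 2363), I, Pow(12289873206, Rational(1, 2)))), -1))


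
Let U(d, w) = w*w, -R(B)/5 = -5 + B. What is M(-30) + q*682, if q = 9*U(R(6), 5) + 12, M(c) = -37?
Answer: 161597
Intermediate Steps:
R(B) = 25 - 5*B (R(B) = -5*(-5 + B) = 25 - 5*B)
U(d, w) = w²
q = 237 (q = 9*5² + 12 = 9*25 + 12 = 225 + 12 = 237)
M(-30) + q*682 = -37 + 237*682 = -37 + 161634 = 161597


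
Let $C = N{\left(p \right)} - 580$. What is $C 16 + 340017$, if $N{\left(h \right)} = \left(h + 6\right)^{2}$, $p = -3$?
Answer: $330881$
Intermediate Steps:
$N{\left(h \right)} = \left(6 + h\right)^{2}$
$C = -571$ ($C = \left(6 - 3\right)^{2} - 580 = 3^{2} - 580 = 9 - 580 = -571$)
$C 16 + 340017 = \left(-571\right) 16 + 340017 = -9136 + 340017 = 330881$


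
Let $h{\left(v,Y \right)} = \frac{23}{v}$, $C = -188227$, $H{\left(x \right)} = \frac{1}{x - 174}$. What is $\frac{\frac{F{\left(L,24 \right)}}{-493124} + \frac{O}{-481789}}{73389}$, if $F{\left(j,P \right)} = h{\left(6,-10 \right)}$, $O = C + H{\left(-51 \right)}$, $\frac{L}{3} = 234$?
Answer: $\frac{41767832916823}{7846148143644841800} \approx 5.3234 \cdot 10^{-6}$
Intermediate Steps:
$H{\left(x \right)} = \frac{1}{-174 + x}$
$L = 702$ ($L = 3 \cdot 234 = 702$)
$O = - \frac{42351076}{225}$ ($O = -188227 + \frac{1}{-174 - 51} = -188227 + \frac{1}{-225} = -188227 - \frac{1}{225} = - \frac{42351076}{225} \approx -1.8823 \cdot 10^{5}$)
$F{\left(j,P \right)} = \frac{23}{6}$
$\frac{\frac{F{\left(L,24 \right)}}{-493124} + \frac{O}{-481789}}{73389} = \frac{\frac{23}{6 \left(-493124\right)} - \frac{42351076}{225 \left(-481789\right)}}{73389} = \left(\frac{23}{6} \left(- \frac{1}{493124}\right) - - \frac{42351076}{108402525}\right) \frac{1}{73389} = \left(- \frac{23}{2958744} + \frac{42351076}{108402525}\right) \frac{1}{73389} = \frac{41767832916823}{106911773476200} \cdot \frac{1}{73389} = \frac{41767832916823}{7846148143644841800}$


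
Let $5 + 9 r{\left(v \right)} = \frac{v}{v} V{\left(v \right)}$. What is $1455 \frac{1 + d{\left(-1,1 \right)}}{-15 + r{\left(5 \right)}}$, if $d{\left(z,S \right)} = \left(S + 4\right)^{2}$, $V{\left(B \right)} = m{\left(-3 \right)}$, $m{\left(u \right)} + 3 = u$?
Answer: $- \frac{170235}{73} \approx -2332.0$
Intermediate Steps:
$m{\left(u \right)} = -3 + u$
$V{\left(B \right)} = -6$ ($V{\left(B \right)} = -3 - 3 = -6$)
$d{\left(z,S \right)} = \left(4 + S\right)^{2}$
$r{\left(v \right)} = - \frac{11}{9}$ ($r{\left(v \right)} = - \frac{5}{9} + \frac{\frac{v}{v} \left(-6\right)}{9} = - \frac{5}{9} + \frac{1 \left(-6\right)}{9} = - \frac{5}{9} + \frac{1}{9} \left(-6\right) = - \frac{5}{9} - \frac{2}{3} = - \frac{11}{9}$)
$1455 \frac{1 + d{\left(-1,1 \right)}}{-15 + r{\left(5 \right)}} = 1455 \frac{1 + \left(4 + 1\right)^{2}}{-15 - \frac{11}{9}} = 1455 \frac{1 + 5^{2}}{- \frac{146}{9}} = 1455 \left(1 + 25\right) \left(- \frac{9}{146}\right) = 1455 \cdot 26 \left(- \frac{9}{146}\right) = 1455 \left(- \frac{117}{73}\right) = - \frac{170235}{73}$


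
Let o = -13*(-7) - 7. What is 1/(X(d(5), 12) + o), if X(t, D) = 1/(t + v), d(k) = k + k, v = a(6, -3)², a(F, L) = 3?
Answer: 19/1597 ≈ 0.011897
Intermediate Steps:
v = 9 (v = 3² = 9)
d(k) = 2*k
X(t, D) = 1/(9 + t) (X(t, D) = 1/(t + 9) = 1/(9 + t))
o = 84 (o = 91 - 7 = 84)
1/(X(d(5), 12) + o) = 1/(1/(9 + 2*5) + 84) = 1/(1/(9 + 10) + 84) = 1/(1/19 + 84) = 1/(1597/19) = 19/1597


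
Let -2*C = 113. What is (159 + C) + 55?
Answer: 315/2 ≈ 157.50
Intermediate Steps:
C = -113/2 (C = -1/2*113 = -113/2 ≈ -56.500)
(159 + C) + 55 = (159 - 113/2) + 55 = 205/2 + 55 = 315/2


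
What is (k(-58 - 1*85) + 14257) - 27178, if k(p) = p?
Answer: -13064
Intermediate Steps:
(k(-58 - 1*85) + 14257) - 27178 = ((-58 - 1*85) + 14257) - 27178 = ((-58 - 85) + 14257) - 27178 = (-143 + 14257) - 27178 = 14114 - 27178 = -13064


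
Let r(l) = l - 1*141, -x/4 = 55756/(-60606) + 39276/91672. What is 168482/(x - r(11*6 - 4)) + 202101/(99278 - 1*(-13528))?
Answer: 314537558681092541/151024940187822 ≈ 2082.7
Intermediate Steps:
x = 97532242/49606011 (x = -4*(55756/(-60606) + 39276/91672) = -4*(55756*(-1/60606) + 39276*(1/91672)) = -4*(-27878/30303 + 9819/22918) = -4*(-48766121/99212022) = 97532242/49606011 ≈ 1.9661)
r(l) = -141 + l (r(l) = l - 141 = -141 + l)
168482/(x - r(11*6 - 4)) + 202101/(99278 - 1*(-13528)) = 168482/(97532242/49606011 - (-141 + (11*6 - 4))) + 202101/(99278 - 1*(-13528)) = 168482/(97532242/49606011 - (-141 + (66 - 4))) + 202101/(99278 + 13528) = 168482/(97532242/49606011 - (-141 + 62)) + 202101/112806 = 168482/(97532242/49606011 - 1*(-79)) + 202101*(1/112806) = 168482/(97532242/49606011 + 79) + 67367/37602 = 168482/(4016407111/49606011) + 67367/37602 = 168482*(49606011/4016407111) + 67367/37602 = 8357719945302/4016407111 + 67367/37602 = 314537558681092541/151024940187822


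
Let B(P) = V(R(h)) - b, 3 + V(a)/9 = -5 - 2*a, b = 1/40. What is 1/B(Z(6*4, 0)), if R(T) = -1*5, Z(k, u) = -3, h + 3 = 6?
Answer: 40/719 ≈ 0.055633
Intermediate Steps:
h = 3 (h = -3 + 6 = 3)
R(T) = -5
b = 1/40 ≈ 0.025000
V(a) = -72 - 18*a (V(a) = -27 + 9*(-5 - 2*a) = -27 + (-45 - 18*a) = -72 - 18*a)
B(P) = 719/40 (B(P) = (-72 - 18*(-5)) - 1*1/40 = (-72 + 90) - 1/40 = 18 - 1/40 = 719/40)
1/B(Z(6*4, 0)) = 1/(719/40) = 40/719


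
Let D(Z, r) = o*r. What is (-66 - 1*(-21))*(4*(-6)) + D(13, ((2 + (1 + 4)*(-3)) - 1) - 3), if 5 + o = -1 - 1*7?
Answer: 1301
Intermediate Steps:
o = -13 (o = -5 + (-1 - 1*7) = -5 + (-1 - 7) = -5 - 8 = -13)
D(Z, r) = -13*r
(-66 - 1*(-21))*(4*(-6)) + D(13, ((2 + (1 + 4)*(-3)) - 1) - 3) = (-66 - 1*(-21))*(4*(-6)) - 13*(((2 + (1 + 4)*(-3)) - 1) - 3) = (-66 + 21)*(-24) - 13*(((2 + 5*(-3)) - 1) - 3) = -45*(-24) - 13*(((2 - 15) - 1) - 3) = 1080 - 13*((-13 - 1) - 3) = 1080 - 13*(-14 - 3) = 1080 - 13*(-17) = 1080 + 221 = 1301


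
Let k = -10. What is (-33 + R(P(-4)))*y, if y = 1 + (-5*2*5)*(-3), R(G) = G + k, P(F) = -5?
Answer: -7248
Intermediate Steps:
R(G) = -10 + G (R(G) = G - 10 = -10 + G)
y = 151 (y = 1 - 10*5*(-3) = 1 - 50*(-3) = 1 + 150 = 151)
(-33 + R(P(-4)))*y = (-33 + (-10 - 5))*151 = (-33 - 15)*151 = -48*151 = -7248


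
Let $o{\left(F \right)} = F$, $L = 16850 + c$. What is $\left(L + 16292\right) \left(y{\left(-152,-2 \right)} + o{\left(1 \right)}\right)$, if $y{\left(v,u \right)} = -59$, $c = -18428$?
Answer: $-853412$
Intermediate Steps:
$L = -1578$ ($L = 16850 - 18428 = -1578$)
$\left(L + 16292\right) \left(y{\left(-152,-2 \right)} + o{\left(1 \right)}\right) = \left(-1578 + 16292\right) \left(-59 + 1\right) = 14714 \left(-58\right) = -853412$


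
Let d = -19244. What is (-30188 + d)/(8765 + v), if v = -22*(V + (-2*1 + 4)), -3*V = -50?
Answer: -148296/25063 ≈ -5.9169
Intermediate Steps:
V = 50/3 (V = -⅓*(-50) = 50/3 ≈ 16.667)
v = -1232/3 (v = -22*(50/3 + (-2*1 + 4)) = -22*(50/3 + (-2 + 4)) = -22*(50/3 + 2) = -22*56/3 = -1232/3 ≈ -410.67)
(-30188 + d)/(8765 + v) = (-30188 - 19244)/(8765 - 1232/3) = -49432/25063/3 = -49432*3/25063 = -148296/25063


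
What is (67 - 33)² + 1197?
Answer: 2353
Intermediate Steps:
(67 - 33)² + 1197 = 34² + 1197 = 1156 + 1197 = 2353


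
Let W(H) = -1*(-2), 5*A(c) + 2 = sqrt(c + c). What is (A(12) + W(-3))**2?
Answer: 88/25 + 32*sqrt(6)/25 ≈ 6.6553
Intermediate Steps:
A(c) = -2/5 + sqrt(2)*sqrt(c)/5 (A(c) = -2/5 + sqrt(c + c)/5 = -2/5 + sqrt(2*c)/5 = -2/5 + (sqrt(2)*sqrt(c))/5 = -2/5 + sqrt(2)*sqrt(c)/5)
W(H) = 2
(A(12) + W(-3))**2 = ((-2/5 + sqrt(2)*sqrt(12)/5) + 2)**2 = ((-2/5 + sqrt(2)*(2*sqrt(3))/5) + 2)**2 = ((-2/5 + 2*sqrt(6)/5) + 2)**2 = (8/5 + 2*sqrt(6)/5)**2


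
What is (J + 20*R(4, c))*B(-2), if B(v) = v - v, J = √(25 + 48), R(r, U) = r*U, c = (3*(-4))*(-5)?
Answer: 0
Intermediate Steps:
c = 60 (c = -12*(-5) = 60)
R(r, U) = U*r
J = √73 ≈ 8.5440
B(v) = 0
(J + 20*R(4, c))*B(-2) = (√73 + 20*(60*4))*0 = (√73 + 20*240)*0 = (√73 + 4800)*0 = (4800 + √73)*0 = 0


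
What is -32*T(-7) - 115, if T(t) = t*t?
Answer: -1683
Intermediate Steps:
T(t) = t²
-32*T(-7) - 115 = -32*(-7)² - 115 = -32*49 - 115 = -1568 - 115 = -1683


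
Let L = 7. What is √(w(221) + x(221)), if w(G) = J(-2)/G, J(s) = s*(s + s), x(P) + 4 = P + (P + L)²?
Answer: √2549550809/221 ≈ 228.48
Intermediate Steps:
x(P) = -4 + P + (7 + P)² (x(P) = -4 + (P + (P + 7)²) = -4 + (P + (7 + P)²) = -4 + P + (7 + P)²)
J(s) = 2*s² (J(s) = s*(2*s) = 2*s²)
w(G) = 8/G (w(G) = (2*(-2)²)/G = (2*4)/G = 8/G)
√(w(221) + x(221)) = √(8/221 + (-4 + 221 + (7 + 221)²)) = √(8*(1/221) + (-4 + 221 + 228²)) = √(8/221 + (-4 + 221 + 51984)) = √(8/221 + 52201) = √(11536429/221) = √2549550809/221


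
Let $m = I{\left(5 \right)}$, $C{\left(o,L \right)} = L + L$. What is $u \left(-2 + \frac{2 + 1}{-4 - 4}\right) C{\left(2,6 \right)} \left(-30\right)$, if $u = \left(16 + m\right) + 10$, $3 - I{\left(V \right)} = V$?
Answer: $20520$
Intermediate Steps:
$I{\left(V \right)} = 3 - V$
$C{\left(o,L \right)} = 2 L$
$m = -2$ ($m = 3 - 5 = -2$)
$u = 24$ ($u = \left(16 - 2\right) + 10 = 14 + 10 = 24$)
$u \left(-2 + \frac{2 + 1}{-4 - 4}\right) C{\left(2,6 \right)} \left(-30\right) = 24 \left(-2 + \frac{2 + 1}{-4 - 4}\right) 2 \cdot 6 \left(-30\right) = 24 \left(-2 + \frac{3}{-8}\right) 12 \left(-30\right) = 24 \left(-2 + 3 \left(- \frac{1}{8}\right)\right) 12 \left(-30\right) = 24 \left(-2 - \frac{3}{8}\right) 12 \left(-30\right) = 24 \left(\left(- \frac{19}{8}\right) 12\right) \left(-30\right) = 24 \left(- \frac{57}{2}\right) \left(-30\right) = \left(-684\right) \left(-30\right) = 20520$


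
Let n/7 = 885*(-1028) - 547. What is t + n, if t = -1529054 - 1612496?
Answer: -9513839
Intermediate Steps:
t = -3141550
n = -6372289 (n = 7*(885*(-1028) - 547) = 7*(-909780 - 547) = 7*(-910327) = -6372289)
t + n = -3141550 - 6372289 = -9513839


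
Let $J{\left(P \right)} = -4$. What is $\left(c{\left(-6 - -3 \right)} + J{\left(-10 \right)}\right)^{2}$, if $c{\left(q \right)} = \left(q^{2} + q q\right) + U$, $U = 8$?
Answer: $484$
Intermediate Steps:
$c{\left(q \right)} = 8 + 2 q^{2}$ ($c{\left(q \right)} = \left(q^{2} + q q\right) + 8 = \left(q^{2} + q^{2}\right) + 8 = 2 q^{2} + 8 = 8 + 2 q^{2}$)
$\left(c{\left(-6 - -3 \right)} + J{\left(-10 \right)}\right)^{2} = \left(\left(8 + 2 \left(-6 - -3\right)^{2}\right) - 4\right)^{2} = \left(\left(8 + 2 \left(-6 + 3\right)^{2}\right) - 4\right)^{2} = \left(\left(8 + 2 \left(-3\right)^{2}\right) - 4\right)^{2} = \left(\left(8 + 2 \cdot 9\right) - 4\right)^{2} = \left(\left(8 + 18\right) - 4\right)^{2} = \left(26 - 4\right)^{2} = 22^{2} = 484$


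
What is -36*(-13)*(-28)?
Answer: -13104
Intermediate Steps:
-36*(-13)*(-28) = 468*(-28) = -13104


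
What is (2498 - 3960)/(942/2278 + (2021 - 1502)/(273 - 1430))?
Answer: 963328613/23097 ≈ 41708.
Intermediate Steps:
(2498 - 3960)/(942/2278 + (2021 - 1502)/(273 - 1430)) = -1462/(942*(1/2278) + 519/(-1157)) = -1462/(471/1139 + 519*(-1/1157)) = -1462/(471/1139 - 519/1157) = -1462/(-46194/1317823) = -1462*(-1317823/46194) = 963328613/23097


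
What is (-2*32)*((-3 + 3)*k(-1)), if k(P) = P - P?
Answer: 0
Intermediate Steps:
k(P) = 0
(-2*32)*((-3 + 3)*k(-1)) = (-2*32)*((-3 + 3)*0) = -0*0 = -64*0 = 0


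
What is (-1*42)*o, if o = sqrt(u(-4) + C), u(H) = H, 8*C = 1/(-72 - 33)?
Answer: -I*sqrt(705810)/10 ≈ -84.012*I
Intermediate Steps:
C = -1/840 (C = 1/(8*(-72 - 33)) = (1/8)/(-105) = (1/8)*(-1/105) = -1/840 ≈ -0.0011905)
o = I*sqrt(705810)/420 (o = sqrt(-4 - 1/840) = sqrt(-3361/840) = I*sqrt(705810)/420 ≈ 2.0003*I)
(-1*42)*o = (-1*42)*(I*sqrt(705810)/420) = -I*sqrt(705810)/10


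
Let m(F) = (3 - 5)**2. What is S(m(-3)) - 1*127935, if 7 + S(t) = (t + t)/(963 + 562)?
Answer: -195111542/1525 ≈ -1.2794e+5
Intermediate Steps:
m(F) = 4 (m(F) = (-2)**2 = 4)
S(t) = -7 + 2*t/1525 (S(t) = -7 + (t + t)/(963 + 562) = -7 + (2*t)/1525 = -7 + (2*t)*(1/1525) = -7 + 2*t/1525)
S(m(-3)) - 1*127935 = (-7 + (2/1525)*4) - 1*127935 = (-7 + 8/1525) - 127935 = -10667/1525 - 127935 = -195111542/1525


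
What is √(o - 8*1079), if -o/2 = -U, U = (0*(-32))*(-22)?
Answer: 2*I*√2158 ≈ 92.909*I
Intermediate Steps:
U = 0 (U = 0*(-22) = 0)
o = 0 (o = -(-2)*0 = -2*0 = 0)
√(o - 8*1079) = √(0 - 8*1079) = √(0 - 8632) = √(-8632) = 2*I*√2158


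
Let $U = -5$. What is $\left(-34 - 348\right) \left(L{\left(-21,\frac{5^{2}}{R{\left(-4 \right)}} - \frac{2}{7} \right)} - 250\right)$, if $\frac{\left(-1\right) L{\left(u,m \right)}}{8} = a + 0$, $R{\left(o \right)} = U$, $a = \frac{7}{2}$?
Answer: $106196$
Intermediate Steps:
$a = \frac{7}{2}$ ($a = 7 \cdot \frac{1}{2} = \frac{7}{2} \approx 3.5$)
$R{\left(o \right)} = -5$
$L{\left(u,m \right)} = -28$ ($L{\left(u,m \right)} = - 8 \left(\frac{7}{2} + 0\right) = \left(-8\right) \frac{7}{2} = -28$)
$\left(-34 - 348\right) \left(L{\left(-21,\frac{5^{2}}{R{\left(-4 \right)}} - \frac{2}{7} \right)} - 250\right) = \left(-34 - 348\right) \left(-28 - 250\right) = \left(-382\right) \left(-278\right) = 106196$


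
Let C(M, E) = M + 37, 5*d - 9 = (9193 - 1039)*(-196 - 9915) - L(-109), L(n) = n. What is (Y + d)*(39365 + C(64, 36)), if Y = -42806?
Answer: -3262220330796/5 ≈ -6.5244e+11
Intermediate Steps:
d = -82444976/5 (d = 9/5 + ((9193 - 1039)*(-196 - 9915) - 1*(-109))/5 = 9/5 + (8154*(-10111) + 109)/5 = 9/5 + (-82445094 + 109)/5 = 9/5 + (⅕)*(-82444985) = 9/5 - 16488997 = -82444976/5 ≈ -1.6489e+7)
C(M, E) = 37 + M
(Y + d)*(39365 + C(64, 36)) = (-42806 - 82444976/5)*(39365 + (37 + 64)) = -82659006*(39365 + 101)/5 = -82659006/5*39466 = -3262220330796/5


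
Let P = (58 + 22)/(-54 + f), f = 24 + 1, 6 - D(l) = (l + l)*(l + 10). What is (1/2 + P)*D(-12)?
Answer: 2751/29 ≈ 94.862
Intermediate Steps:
D(l) = 6 - 2*l*(10 + l) (D(l) = 6 - (l + l)*(l + 10) = 6 - 2*l*(10 + l))
f = 25
P = -80/29 (P = (58 + 22)/(-54 + 25) = 80/(-29) = 80*(-1/29) = -80/29 ≈ -2.7586)
(1/2 + P)*D(-12) = (1/2 - 80/29)*(6 - 20*(-12) - 2*(-12)²) = (½ - 80/29)*(6 + 240 - 2*144) = -131*(6 + 240 - 288)/58 = -131/58*(-42) = 2751/29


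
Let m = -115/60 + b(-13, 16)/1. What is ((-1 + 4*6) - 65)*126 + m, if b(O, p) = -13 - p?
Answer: -63875/12 ≈ -5322.9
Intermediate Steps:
m = -371/12 (m = -115/60 + (-13 - 1*16)/1 = -115*1/60 + (-13 - 16)*1 = -23/12 - 29*1 = -23/12 - 29 = -371/12 ≈ -30.917)
((-1 + 4*6) - 65)*126 + m = ((-1 + 4*6) - 65)*126 - 371/12 = ((-1 + 24) - 65)*126 - 371/12 = (23 - 65)*126 - 371/12 = -42*126 - 371/12 = -5292 - 371/12 = -63875/12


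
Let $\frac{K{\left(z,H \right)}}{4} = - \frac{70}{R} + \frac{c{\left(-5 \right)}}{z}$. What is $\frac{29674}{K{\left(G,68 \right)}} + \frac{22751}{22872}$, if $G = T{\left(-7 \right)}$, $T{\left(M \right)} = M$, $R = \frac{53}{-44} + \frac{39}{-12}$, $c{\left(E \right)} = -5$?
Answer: $\frac{1190347889}{2630280} \approx 452.56$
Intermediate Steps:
$R = - \frac{49}{11}$ ($R = 53 \left(- \frac{1}{44}\right) + 39 \left(- \frac{1}{12}\right) = - \frac{53}{44} - \frac{13}{4} = - \frac{49}{11} \approx -4.4545$)
$G = -7$
$K{\left(z,H \right)} = \frac{440}{7} - \frac{20}{z}$ ($K{\left(z,H \right)} = 4 \left(- \frac{70}{- \frac{49}{11}} - \frac{5}{z}\right) = 4 \left(\left(-70\right) \left(- \frac{11}{49}\right) - \frac{5}{z}\right) = 4 \left(\frac{110}{7} - \frac{5}{z}\right) = \frac{440}{7} - \frac{20}{z}$)
$\frac{29674}{K{\left(G,68 \right)}} + \frac{22751}{22872} = \frac{29674}{\frac{440}{7} - \frac{20}{-7}} + \frac{22751}{22872} = \frac{29674}{\frac{440}{7} - - \frac{20}{7}} + 22751 \cdot \frac{1}{22872} = \frac{29674}{\frac{440}{7} + \frac{20}{7}} + \frac{22751}{22872} = \frac{29674}{\frac{460}{7}} + \frac{22751}{22872} = 29674 \cdot \frac{7}{460} + \frac{22751}{22872} = \frac{103859}{230} + \frac{22751}{22872} = \frac{1190347889}{2630280}$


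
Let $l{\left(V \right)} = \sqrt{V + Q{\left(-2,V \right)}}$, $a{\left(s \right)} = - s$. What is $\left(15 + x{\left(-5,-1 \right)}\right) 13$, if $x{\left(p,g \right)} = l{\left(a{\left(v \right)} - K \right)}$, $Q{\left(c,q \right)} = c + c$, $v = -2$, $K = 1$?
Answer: $195 + 13 i \sqrt{3} \approx 195.0 + 22.517 i$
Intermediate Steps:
$Q{\left(c,q \right)} = 2 c$
$l{\left(V \right)} = \sqrt{-4 + V}$ ($l{\left(V \right)} = \sqrt{V + 2 \left(-2\right)} = \sqrt{V - 4} = \sqrt{-4 + V}$)
$x{\left(p,g \right)} = i \sqrt{3}$ ($x{\left(p,g \right)} = \sqrt{-4 - -1} = \sqrt{-4 + \left(2 - 1\right)} = \sqrt{-4 + 1} = \sqrt{-3} = i \sqrt{3}$)
$\left(15 + x{\left(-5,-1 \right)}\right) 13 = \left(15 + i \sqrt{3}\right) 13 = 195 + 13 i \sqrt{3}$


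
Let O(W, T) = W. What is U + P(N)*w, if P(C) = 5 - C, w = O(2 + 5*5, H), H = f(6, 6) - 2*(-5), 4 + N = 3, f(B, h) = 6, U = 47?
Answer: 209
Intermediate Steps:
N = -1 (N = -4 + 3 = -1)
H = 16 (H = 6 - 2*(-5) = 6 + 10 = 16)
w = 27 (w = 2 + 5*5 = 2 + 25 = 27)
U + P(N)*w = 47 + (5 - 1*(-1))*27 = 47 + (5 + 1)*27 = 47 + 6*27 = 47 + 162 = 209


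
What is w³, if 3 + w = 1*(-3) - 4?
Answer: -1000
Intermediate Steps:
w = -10 (w = -3 + (1*(-3) - 4) = -3 + (-3 - 4) = -3 - 7 = -10)
w³ = (-10)³ = -1000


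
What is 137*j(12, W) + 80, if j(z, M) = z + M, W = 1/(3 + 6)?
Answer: 15653/9 ≈ 1739.2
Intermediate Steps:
W = ⅑ (W = 1/9 = ⅑ ≈ 0.11111)
j(z, M) = M + z
137*j(12, W) + 80 = 137*(⅑ + 12) + 80 = 137*(109/9) + 80 = 14933/9 + 80 = 15653/9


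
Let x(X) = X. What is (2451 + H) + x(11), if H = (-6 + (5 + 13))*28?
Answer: 2798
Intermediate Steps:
H = 336 (H = (-6 + 18)*28 = 12*28 = 336)
(2451 + H) + x(11) = (2451 + 336) + 11 = 2787 + 11 = 2798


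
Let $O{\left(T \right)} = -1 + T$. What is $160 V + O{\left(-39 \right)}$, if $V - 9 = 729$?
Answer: $118040$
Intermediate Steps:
$V = 738$ ($V = 9 + 729 = 738$)
$160 V + O{\left(-39 \right)} = 160 \cdot 738 - 40 = 118080 - 40 = 118040$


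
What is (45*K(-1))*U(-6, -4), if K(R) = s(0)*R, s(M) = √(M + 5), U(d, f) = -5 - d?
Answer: -45*√5 ≈ -100.62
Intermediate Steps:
s(M) = √(5 + M)
K(R) = R*√5 (K(R) = √(5 + 0)*R = √5*R = R*√5)
(45*K(-1))*U(-6, -4) = (45*(-√5))*(-5 - 1*(-6)) = (-45*√5)*(-5 + 6) = -45*√5*1 = -45*√5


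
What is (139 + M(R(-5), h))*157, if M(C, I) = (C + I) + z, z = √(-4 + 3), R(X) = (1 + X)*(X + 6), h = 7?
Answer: 22294 + 157*I ≈ 22294.0 + 157.0*I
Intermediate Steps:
R(X) = (1 + X)*(6 + X)
z = I (z = √(-1) = I ≈ 1.0*I)
M(C, I) = I + C + I (M(C, I) = (C + I) + I = I + C + I)
(139 + M(R(-5), h))*157 = (139 + (I + (6 + (-5)² + 7*(-5)) + 7))*157 = (139 + (I + (6 + 25 - 35) + 7))*157 = (139 + (I - 4 + 7))*157 = (139 + (3 + I))*157 = (142 + I)*157 = 22294 + 157*I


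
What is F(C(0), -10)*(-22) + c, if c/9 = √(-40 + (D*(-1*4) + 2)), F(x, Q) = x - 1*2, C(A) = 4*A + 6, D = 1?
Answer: -88 + 9*I*√42 ≈ -88.0 + 58.327*I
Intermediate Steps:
C(A) = 6 + 4*A
F(x, Q) = -2 + x (F(x, Q) = x - 2 = -2 + x)
c = 9*I*√42 (c = 9*√(-40 + (1*(-1*4) + 2)) = 9*√(-40 + (1*(-4) + 2)) = 9*√(-40 + (-4 + 2)) = 9*√(-40 - 2) = 9*√(-42) = 9*(I*√42) = 9*I*√42 ≈ 58.327*I)
F(C(0), -10)*(-22) + c = (-2 + (6 + 4*0))*(-22) + 9*I*√42 = (-2 + (6 + 0))*(-22) + 9*I*√42 = (-2 + 6)*(-22) + 9*I*√42 = 4*(-22) + 9*I*√42 = -88 + 9*I*√42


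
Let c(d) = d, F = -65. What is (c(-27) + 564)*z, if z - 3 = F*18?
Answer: -626679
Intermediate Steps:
z = -1167 (z = 3 - 65*18 = 3 - 1170 = -1167)
(c(-27) + 564)*z = (-27 + 564)*(-1167) = 537*(-1167) = -626679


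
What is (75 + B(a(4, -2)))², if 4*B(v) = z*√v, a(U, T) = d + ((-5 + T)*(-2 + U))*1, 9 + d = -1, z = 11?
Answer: 10887/2 + 825*I*√6 ≈ 5443.5 + 2020.8*I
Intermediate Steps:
d = -10 (d = -9 - 1 = -10)
a(U, T) = -10 + (-5 + T)*(-2 + U) (a(U, T) = -10 + ((-5 + T)*(-2 + U))*1 = -10 + (-5 + T)*(-2 + U))
B(v) = 11*√v/4 (B(v) = (11*√v)/4 = 11*√v/4)
(75 + B(a(4, -2)))² = (75 + 11*√(-5*4 - 2*(-2) - 2*4)/4)² = (75 + 11*√(-20 + 4 - 8)/4)² = (75 + 11*√(-24)/4)² = (75 + 11*(2*I*√6)/4)² = (75 + 11*I*√6/2)²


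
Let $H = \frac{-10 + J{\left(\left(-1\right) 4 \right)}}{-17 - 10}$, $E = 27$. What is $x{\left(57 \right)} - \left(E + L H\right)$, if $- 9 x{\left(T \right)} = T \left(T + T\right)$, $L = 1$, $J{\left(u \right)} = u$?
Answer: $- \frac{20237}{27} \approx -749.52$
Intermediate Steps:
$x{\left(T \right)} = - \frac{2 T^{2}}{9}$ ($x{\left(T \right)} = - \frac{T \left(T + T\right)}{9} = - \frac{T 2 T}{9} = - \frac{2 T^{2}}{9}$)
$H = \frac{14}{27}$ ($H = \frac{-10 - 4}{-17 - 10} = \frac{-10 - 4}{-27} = \left(-14\right) \left(- \frac{1}{27}\right) = \frac{14}{27} \approx 0.51852$)
$x{\left(57 \right)} - \left(E + L H\right) = - \frac{2 \cdot 57^{2}}{9} - \left(27 + 1 \cdot \frac{14}{27}\right) = \left(- \frac{2}{9}\right) 3249 - \left(27 + \frac{14}{27}\right) = -722 - \frac{743}{27} = - \frac{20237}{27}$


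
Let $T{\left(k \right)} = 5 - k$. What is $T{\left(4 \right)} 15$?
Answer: $15$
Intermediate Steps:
$T{\left(4 \right)} 15 = \left(5 - 4\right) 15 = 1 \cdot 15 = 15$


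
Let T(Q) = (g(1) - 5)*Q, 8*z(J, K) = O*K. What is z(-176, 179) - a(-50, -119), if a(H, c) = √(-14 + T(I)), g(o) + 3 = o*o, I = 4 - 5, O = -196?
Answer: -8771/2 - I*√7 ≈ -4385.5 - 2.6458*I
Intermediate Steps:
z(J, K) = -49*K/2 (z(J, K) = (-196*K)/8 = -49*K/2)
I = -1
g(o) = -3 + o² (g(o) = -3 + o*o = -3 + o²)
T(Q) = -7*Q (T(Q) = ((-3 + 1²) - 5)*Q = ((-3 + 1) - 5)*Q = (-2 - 5)*Q = -7*Q)
a(H, c) = I*√7 (a(H, c) = √(-14 - 7*(-1)) = √(-14 + 7) = √(-7) = I*√7)
z(-176, 179) - a(-50, -119) = -49/2*179 - I*√7 = -8771/2 - I*√7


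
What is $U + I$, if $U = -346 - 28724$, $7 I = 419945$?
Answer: $\frac{216455}{7} \approx 30922.0$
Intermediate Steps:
$I = \frac{419945}{7}$ ($I = \frac{1}{7} \cdot 419945 = \frac{419945}{7} \approx 59992.0$)
$U = -29070$ ($U = -346 - 28724 = -29070$)
$U + I = -29070 + \frac{419945}{7} = \frac{216455}{7}$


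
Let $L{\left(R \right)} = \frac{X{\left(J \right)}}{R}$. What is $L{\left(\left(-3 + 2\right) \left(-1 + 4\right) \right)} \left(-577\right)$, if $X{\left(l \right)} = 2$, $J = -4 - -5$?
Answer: $\frac{1154}{3} \approx 384.67$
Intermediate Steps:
$J = 1$ ($J = -4 + 5 = 1$)
$L{\left(R \right)} = \frac{2}{R}$
$L{\left(\left(-3 + 2\right) \left(-1 + 4\right) \right)} \left(-577\right) = \frac{2}{\left(-3 + 2\right) \left(-1 + 4\right)} \left(-577\right) = \frac{2}{\left(-1\right) 3} \left(-577\right) = \frac{2}{-3} \left(-577\right) = 2 \left(- \frac{1}{3}\right) \left(-577\right) = \left(- \frac{2}{3}\right) \left(-577\right) = \frac{1154}{3}$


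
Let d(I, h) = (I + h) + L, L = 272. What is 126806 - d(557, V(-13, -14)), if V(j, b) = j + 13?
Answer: 125977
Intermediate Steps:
V(j, b) = 13 + j
d(I, h) = 272 + I + h (d(I, h) = (I + h) + 272 = 272 + I + h)
126806 - d(557, V(-13, -14)) = 126806 - (272 + 557 + (13 - 13)) = 126806 - (272 + 557 + 0) = 126806 - 1*829 = 126806 - 829 = 125977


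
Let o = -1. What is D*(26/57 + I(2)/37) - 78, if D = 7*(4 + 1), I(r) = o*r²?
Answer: -138812/2109 ≈ -65.819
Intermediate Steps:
I(r) = -r²
D = 35 (D = 7*5 = 35)
D*(26/57 + I(2)/37) - 78 = 35*(26/57 - 1*2²/37) - 78 = 35*(26*(1/57) - 1*4*(1/37)) - 78 = 35*(26/57 - 4*1/37) - 78 = 35*(26/57 - 4/37) - 78 = 35*(734/2109) - 78 = 25690/2109 - 78 = -138812/2109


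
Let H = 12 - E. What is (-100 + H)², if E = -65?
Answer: 529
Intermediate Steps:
H = 77 (H = 12 - 1*(-65) = 12 + 65 = 77)
(-100 + H)² = (-100 + 77)² = (-23)² = 529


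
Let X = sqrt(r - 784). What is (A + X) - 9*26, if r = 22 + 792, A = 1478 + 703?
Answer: 1947 + sqrt(30) ≈ 1952.5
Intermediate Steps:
A = 2181
r = 814
X = sqrt(30) (X = sqrt(814 - 784) = sqrt(30) ≈ 5.4772)
(A + X) - 9*26 = (2181 + sqrt(30)) - 9*26 = (2181 + sqrt(30)) - 234 = 1947 + sqrt(30)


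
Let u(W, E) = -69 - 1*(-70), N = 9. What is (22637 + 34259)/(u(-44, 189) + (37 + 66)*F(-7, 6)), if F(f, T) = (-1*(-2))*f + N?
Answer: -28448/257 ≈ -110.69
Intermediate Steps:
F(f, T) = 9 + 2*f (F(f, T) = (-1*(-2))*f + 9 = 2*f + 9 = 9 + 2*f)
u(W, E) = 1 (u(W, E) = -69 + 70 = 1)
(22637 + 34259)/(u(-44, 189) + (37 + 66)*F(-7, 6)) = (22637 + 34259)/(1 + (37 + 66)*(9 + 2*(-7))) = 56896/(1 + 103*(9 - 14)) = 56896/(1 + 103*(-5)) = 56896/(1 - 515) = 56896/(-514) = 56896*(-1/514) = -28448/257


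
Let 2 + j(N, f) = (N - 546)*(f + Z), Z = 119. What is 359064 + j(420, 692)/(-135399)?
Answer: 48617008724/135399 ≈ 3.5907e+5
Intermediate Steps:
j(N, f) = -2 + (-546 + N)*(119 + f) (j(N, f) = -2 + (N - 546)*(f + 119) = -2 + (-546 + N)*(119 + f))
359064 + j(420, 692)/(-135399) = 359064 + (-64976 - 546*692 + 119*420 + 420*692)/(-135399) = 359064 + (-64976 - 377832 + 49980 + 290640)*(-1/135399) = 359064 - 102188*(-1/135399) = 359064 + 102188/135399 = 48617008724/135399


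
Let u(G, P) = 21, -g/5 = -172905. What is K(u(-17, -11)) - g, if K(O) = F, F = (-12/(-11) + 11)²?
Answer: -104589836/121 ≈ -8.6438e+5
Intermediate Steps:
g = 864525 (g = -5*(-172905) = 864525)
F = 17689/121 (F = (-12*(-1/11) + 11)² = (12/11 + 11)² = (133/11)² = 17689/121 ≈ 146.19)
K(O) = 17689/121
K(u(-17, -11)) - g = 17689/121 - 1*864525 = 17689/121 - 864525 = -104589836/121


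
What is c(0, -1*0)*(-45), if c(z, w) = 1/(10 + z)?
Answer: -9/2 ≈ -4.5000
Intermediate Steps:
c(0, -1*0)*(-45) = -45/(10 + 0) = -45/10 = (⅒)*(-45) = -9/2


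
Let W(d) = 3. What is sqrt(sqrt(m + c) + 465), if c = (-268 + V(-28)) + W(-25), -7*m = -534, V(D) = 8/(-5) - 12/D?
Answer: sqrt(569625 + 35*I*sqrt(232610))/35 ≈ 21.566 + 0.31948*I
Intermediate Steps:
V(D) = -8/5 - 12/D (V(D) = 8*(-1/5) - 12/D = -8/5 - 12/D)
m = 534/7 (m = -1/7*(-534) = 534/7 ≈ 76.286)
c = -9316/35 (c = (-268 + (-8/5 - 12/(-28))) + 3 = (-268 + (-8/5 - 12*(-1/28))) + 3 = (-268 + (-8/5 + 3/7)) + 3 = (-268 - 41/35) + 3 = -9421/35 + 3 = -9316/35 ≈ -266.17)
sqrt(sqrt(m + c) + 465) = sqrt(sqrt(534/7 - 9316/35) + 465) = sqrt(sqrt(-6646/35) + 465) = sqrt(I*sqrt(232610)/35 + 465) = sqrt(465 + I*sqrt(232610)/35)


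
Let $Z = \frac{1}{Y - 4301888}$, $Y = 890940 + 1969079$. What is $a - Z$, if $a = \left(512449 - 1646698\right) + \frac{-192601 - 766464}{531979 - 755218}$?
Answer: $- \frac{40565807340700815}{35764599299} \approx -1.1342 \cdot 10^{6}$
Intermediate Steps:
$Y = 2860019$
$Z = - \frac{1}{1441869}$ ($Z = \frac{1}{2860019 - 4301888} = \frac{1}{-1441869} = - \frac{1}{1441869} \approx -6.9354 \cdot 10^{-7}$)
$a = - \frac{253207653446}{223239}$ ($a = -1134249 - \frac{959065}{-223239} = -1134249 - - \frac{959065}{223239} = -1134249 + \frac{959065}{223239} = - \frac{253207653446}{223239} \approx -1.1342 \cdot 10^{6}$)
$a - Z = - \frac{253207653446}{223239} - - \frac{1}{1441869} = - \frac{253207653446}{223239} + \frac{1}{1441869} = - \frac{40565807340700815}{35764599299}$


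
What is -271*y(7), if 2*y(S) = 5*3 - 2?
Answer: -3523/2 ≈ -1761.5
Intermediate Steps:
y(S) = 13/2 (y(S) = (5*3 - 2)/2 = (15 - 2)/2 = (½)*13 = 13/2)
-271*y(7) = -271*13/2 = -3523/2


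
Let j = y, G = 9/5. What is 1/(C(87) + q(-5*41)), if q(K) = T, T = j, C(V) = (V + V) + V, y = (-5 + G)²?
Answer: 25/6781 ≈ 0.0036868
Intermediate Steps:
G = 9/5 (G = 9*(⅕) = 9/5 ≈ 1.8000)
y = 256/25 (y = (-5 + 9/5)² = (-16/5)² = 256/25 ≈ 10.240)
C(V) = 3*V (C(V) = 2*V + V = 3*V)
j = 256/25 ≈ 10.240
T = 256/25 ≈ 10.240
q(K) = 256/25
1/(C(87) + q(-5*41)) = 1/(3*87 + 256/25) = 1/(261 + 256/25) = 1/(6781/25) = 25/6781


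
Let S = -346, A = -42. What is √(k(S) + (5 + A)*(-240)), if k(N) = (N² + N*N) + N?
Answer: √247966 ≈ 497.96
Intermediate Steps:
k(N) = N + 2*N² (k(N) = (N² + N²) + N = 2*N² + N = N + 2*N²)
√(k(S) + (5 + A)*(-240)) = √(-346*(1 + 2*(-346)) + (5 - 42)*(-240)) = √(-346*(1 - 692) - 37*(-240)) = √(-346*(-691) + 8880) = √(239086 + 8880) = √247966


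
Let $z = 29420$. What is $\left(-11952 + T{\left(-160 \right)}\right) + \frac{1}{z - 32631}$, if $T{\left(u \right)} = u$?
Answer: $- \frac{38891633}{3211} \approx -12112.0$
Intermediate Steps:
$\left(-11952 + T{\left(-160 \right)}\right) + \frac{1}{z - 32631} = \left(-11952 - 160\right) + \frac{1}{29420 - 32631} = -12112 + \frac{1}{-3211} = -12112 - \frac{1}{3211} = - \frac{38891633}{3211}$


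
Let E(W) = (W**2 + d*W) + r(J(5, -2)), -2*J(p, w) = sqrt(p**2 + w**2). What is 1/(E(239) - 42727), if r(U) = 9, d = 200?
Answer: 1/62203 ≈ 1.6076e-5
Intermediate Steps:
J(p, w) = -sqrt(p**2 + w**2)/2
E(W) = 9 + W**2 + 200*W (E(W) = (W**2 + 200*W) + 9 = 9 + W**2 + 200*W)
1/(E(239) - 42727) = 1/((9 + 239**2 + 200*239) - 42727) = 1/((9 + 57121 + 47800) - 42727) = 1/(104930 - 42727) = 1/62203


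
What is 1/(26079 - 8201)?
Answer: 1/17878 ≈ 5.5935e-5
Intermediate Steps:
1/(26079 - 8201) = 1/17878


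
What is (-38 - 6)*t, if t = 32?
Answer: -1408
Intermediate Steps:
(-38 - 6)*t = (-38 - 6)*32 = -44*32 = -1408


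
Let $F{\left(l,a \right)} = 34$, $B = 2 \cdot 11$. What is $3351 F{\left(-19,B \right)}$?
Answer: $113934$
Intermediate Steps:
$B = 22$
$3351 F{\left(-19,B \right)} = 3351 \cdot 34 = 113934$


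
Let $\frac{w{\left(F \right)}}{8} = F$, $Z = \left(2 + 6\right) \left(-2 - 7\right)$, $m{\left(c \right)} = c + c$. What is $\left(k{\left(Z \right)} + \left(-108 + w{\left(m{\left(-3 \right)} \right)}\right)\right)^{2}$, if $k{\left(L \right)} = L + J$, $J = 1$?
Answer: $51529$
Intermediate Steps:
$m{\left(c \right)} = 2 c$
$Z = -72$ ($Z = 8 \left(-9\right) = -72$)
$k{\left(L \right)} = 1 + L$ ($k{\left(L \right)} = L + 1 = 1 + L$)
$w{\left(F \right)} = 8 F$
$\left(k{\left(Z \right)} + \left(-108 + w{\left(m{\left(-3 \right)} \right)}\right)\right)^{2} = \left(\left(1 - 72\right) - \left(108 - 8 \cdot 2 \left(-3\right)\right)\right)^{2} = \left(-71 + \left(-108 + 8 \left(-6\right)\right)\right)^{2} = \left(-71 - 156\right)^{2} = \left(-227\right)^{2} = 51529$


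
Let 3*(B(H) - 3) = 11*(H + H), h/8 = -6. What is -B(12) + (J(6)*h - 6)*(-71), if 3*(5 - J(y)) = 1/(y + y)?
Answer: 51841/3 ≈ 17280.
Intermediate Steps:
h = -48 (h = 8*(-6) = -48)
J(y) = 5 - 1/(6*y) (J(y) = 5 - 1/(3*(y + y)) = 5 - 1/(2*y)/3 = 5 - 1/(6*y))
B(H) = 3 + 22*H/3 (B(H) = 3 + (11*(H + H))/3 = 3 + (11*(2*H))/3 = 3 + (22*H)/3 = 3 + 22*H/3)
-B(12) + (J(6)*h - 6)*(-71) = -(3 + (22/3)*12) + ((5 - ⅙/6)*(-48) - 6)*(-71) = -(3 + 88) + ((5 - ⅙*⅙)*(-48) - 6)*(-71) = -1*91 + ((5 - 1/36)*(-48) - 6)*(-71) = -91 + ((179/36)*(-48) - 6)*(-71) = -91 + (-716/3 - 6)*(-71) = -91 - 734/3*(-71) = -91 + 52114/3 = 51841/3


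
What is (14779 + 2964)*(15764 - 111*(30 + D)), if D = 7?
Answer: 206830151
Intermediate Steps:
(14779 + 2964)*(15764 - 111*(30 + D)) = (14779 + 2964)*(15764 - 111*(30 + 7)) = 17743*(15764 - 111*37) = 17743*(15764 - 4107) = 17743*11657 = 206830151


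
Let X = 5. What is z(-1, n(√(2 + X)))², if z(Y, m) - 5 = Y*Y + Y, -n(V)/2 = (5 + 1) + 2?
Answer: 25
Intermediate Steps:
n(V) = -16 (n(V) = -2*((5 + 1) + 2) = -2*(6 + 2) = -2*8 = -16)
z(Y, m) = 5 + Y + Y² (z(Y, m) = 5 + (Y*Y + Y) = 5 + (Y² + Y) = 5 + (Y + Y²) = 5 + Y + Y²)
z(-1, n(√(2 + X)))² = (5 - 1 + (-1)²)² = (5 - 1 + 1)² = 5² = 25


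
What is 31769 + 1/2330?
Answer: 74021771/2330 ≈ 31769.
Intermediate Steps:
31769 + 1/2330 = 74021771/2330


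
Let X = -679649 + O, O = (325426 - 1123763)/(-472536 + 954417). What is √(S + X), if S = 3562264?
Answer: √669369621314939118/481881 ≈ 1697.8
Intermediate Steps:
O = -798337/481881 ≈ -1.6567
X = -327510738106/481881 (X = -679649 - 798337/481881 = -327510738106/481881 ≈ -6.7965e+5)
√(S + X) = √(3562264 - 327510738106/481881) = √(1389076600478/481881) = √669369621314939118/481881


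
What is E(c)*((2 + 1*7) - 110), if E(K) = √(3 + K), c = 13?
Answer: -404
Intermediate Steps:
E(c)*((2 + 1*7) - 110) = √(3 + 13)*((2 + 1*7) - 110) = √16*((2 + 7) - 110) = 4*(9 - 110) = 4*(-101) = -404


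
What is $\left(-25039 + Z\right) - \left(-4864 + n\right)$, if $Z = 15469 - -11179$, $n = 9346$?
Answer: $-2873$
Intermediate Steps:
$Z = 26648$ ($Z = 15469 + 11179 = 26648$)
$\left(-25039 + Z\right) - \left(-4864 + n\right) = \left(-25039 + 26648\right) + \left(4864 - 9346\right) = 1609 + \left(4864 - 9346\right) = 1609 - 4482 = -2873$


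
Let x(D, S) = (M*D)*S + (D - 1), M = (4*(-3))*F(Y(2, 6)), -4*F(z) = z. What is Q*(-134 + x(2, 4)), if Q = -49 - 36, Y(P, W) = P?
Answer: 7225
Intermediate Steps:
F(z) = -z/4
M = 6 (M = (4*(-3))*(-¼*2) = -12*(-½) = 6)
x(D, S) = -1 + D + 6*D*S (x(D, S) = (6*D)*S + (D - 1) = 6*D*S + (-1 + D) = -1 + D + 6*D*S)
Q = -85
Q*(-134 + x(2, 4)) = -85*(-134 + (-1 + 2 + 6*2*4)) = -85*(-134 + (-1 + 2 + 48)) = -85*(-134 + 49) = -85*(-85) = 7225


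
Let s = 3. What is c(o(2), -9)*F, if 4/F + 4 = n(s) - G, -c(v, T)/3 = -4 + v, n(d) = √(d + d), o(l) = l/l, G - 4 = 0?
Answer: -144/29 - 18*√6/29 ≈ -6.4859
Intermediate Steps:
G = 4 (G = 4 + 0 = 4)
o(l) = 1
n(d) = √2*√d (n(d) = √(2*d) = √2*√d)
c(v, T) = 12 - 3*v (c(v, T) = -3*(-4 + v) = 12 - 3*v)
F = 4/(-8 + √6) (F = 4/(-4 + (√2*√3 - 1*4)) = 4/(-4 + (√6 - 4)) = 4/(-4 + (-4 + √6)) = 4/(-8 + √6) ≈ -0.72065)
c(o(2), -9)*F = (12 - 3*1)*(-16/29 - 2*√6/29) = (12 - 3)*(-16/29 - 2*√6/29) = 9*(-16/29 - 2*√6/29) = -144/29 - 18*√6/29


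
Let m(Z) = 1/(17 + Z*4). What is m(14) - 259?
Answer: -18906/73 ≈ -258.99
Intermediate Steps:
m(Z) = 1/(17 + 4*Z)
m(14) - 259 = 1/(17 + 4*14) - 259 = 1/(17 + 56) - 259 = 1/73 - 259 = -18906/73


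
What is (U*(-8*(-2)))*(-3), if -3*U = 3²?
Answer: 144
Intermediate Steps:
U = -3 (U = -⅓*3² = -⅓*9 = -3)
(U*(-8*(-2)))*(-3) = -(-24)*(-2)*(-3) = -3*16*(-3) = -48*(-3) = 144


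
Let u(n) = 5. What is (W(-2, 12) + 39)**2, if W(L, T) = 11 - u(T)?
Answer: 2025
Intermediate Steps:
W(L, T) = 6 (W(L, T) = 11 - 1*5 = 11 - 5 = 6)
(W(-2, 12) + 39)**2 = (6 + 39)**2 = 45**2 = 2025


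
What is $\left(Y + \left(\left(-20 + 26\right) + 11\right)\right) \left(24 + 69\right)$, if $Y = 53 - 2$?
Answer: $6324$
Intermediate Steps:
$Y = 51$
$\left(Y + \left(\left(-20 + 26\right) + 11\right)\right) \left(24 + 69\right) = \left(51 + \left(\left(-20 + 26\right) + 11\right)\right) \left(24 + 69\right) = \left(51 + \left(6 + 11\right)\right) 93 = \left(51 + 17\right) 93 = 68 \cdot 93 = 6324$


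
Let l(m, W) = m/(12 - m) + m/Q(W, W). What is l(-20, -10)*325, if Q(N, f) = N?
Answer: 3575/8 ≈ 446.88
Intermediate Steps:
l(m, W) = m/W + m/(12 - m) (l(m, W) = m/(12 - m) + m/W = m/W + m/(12 - m))
l(-20, -10)*325 = -20*(-12 - 20 - 1*(-10))/(-10*(-12 - 20))*325 = -20*(-1/10)*(-12 - 20 + 10)/(-32)*325 = -20*(-1/10)*(-1/32)*(-22)*325 = (11/8)*325 = 3575/8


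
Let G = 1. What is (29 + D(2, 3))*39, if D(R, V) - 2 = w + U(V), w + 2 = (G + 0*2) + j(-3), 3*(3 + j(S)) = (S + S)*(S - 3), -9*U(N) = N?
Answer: 1508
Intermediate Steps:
U(N) = -N/9
j(S) = -3 + 2*S*(-3 + S)/3 (j(S) = -3 + ((S + S)*(S - 3))/3 = -3 + ((2*S)*(-3 + S))/3 = -3 + (2*S*(-3 + S))/3 = -3 + 2*S*(-3 + S)/3)
w = 8 (w = -2 + ((1 + 0*2) + (-3 - 2*(-3) + (⅔)*(-3)²)) = -2 + ((1 + 0) + (-3 + 6 + (⅔)*9)) = -2 + (1 + (-3 + 6 + 6)) = -2 + (1 + 9) = -2 + 10 = 8)
D(R, V) = 10 - V/9 (D(R, V) = 2 + (8 - V/9) = 10 - V/9)
(29 + D(2, 3))*39 = (29 + (10 - ⅑*3))*39 = (29 + (10 - ⅓))*39 = (29 + 29/3)*39 = (116/3)*39 = 1508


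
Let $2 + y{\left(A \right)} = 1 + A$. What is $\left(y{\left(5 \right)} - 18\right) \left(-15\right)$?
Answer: $210$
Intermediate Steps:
$y{\left(A \right)} = -1 + A$ ($y{\left(A \right)} = -2 + \left(1 + A\right) = -1 + A$)
$\left(y{\left(5 \right)} - 18\right) \left(-15\right) = \left(\left(-1 + 5\right) - 18\right) \left(-15\right) = \left(4 - 18\right) \left(-15\right) = \left(-14\right) \left(-15\right) = 210$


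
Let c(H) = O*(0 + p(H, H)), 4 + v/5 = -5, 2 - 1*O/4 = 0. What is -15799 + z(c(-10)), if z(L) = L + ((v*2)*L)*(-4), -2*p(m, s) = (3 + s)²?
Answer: -86555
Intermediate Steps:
O = 8 (O = 8 - 4*0 = 8 + 0 = 8)
p(m, s) = -(3 + s)²/2
v = -45 (v = -20 + 5*(-5) = -20 - 25 = -45)
c(H) = -4*(3 + H)² (c(H) = 8*(0 - (3 + H)²/2) = 8*(-(3 + H)²/2) = -4*(3 + H)²)
z(L) = 361*L (z(L) = L + ((-45*2)*L)*(-4) = L - 90*L*(-4) = L + 360*L = 361*L)
-15799 + z(c(-10)) = -15799 + 361*(-4*(3 - 10)²) = -15799 + 361*(-4*(-7)²) = -15799 + 361*(-4*49) = -15799 + 361*(-196) = -15799 - 70756 = -86555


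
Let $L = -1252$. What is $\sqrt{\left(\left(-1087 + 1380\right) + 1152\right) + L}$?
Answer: $\sqrt{193} \approx 13.892$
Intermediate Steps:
$\sqrt{\left(\left(-1087 + 1380\right) + 1152\right) + L} = \sqrt{\left(\left(-1087 + 1380\right) + 1152\right) - 1252} = \sqrt{\left(293 + 1152\right) - 1252} = \sqrt{1445 - 1252} = \sqrt{193}$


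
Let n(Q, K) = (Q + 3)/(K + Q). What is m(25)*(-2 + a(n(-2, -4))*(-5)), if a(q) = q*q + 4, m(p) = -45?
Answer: 3985/4 ≈ 996.25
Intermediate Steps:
n(Q, K) = (3 + Q)/(K + Q)
a(q) = 4 + q² (a(q) = q² + 4 = 4 + q²)
m(25)*(-2 + a(n(-2, -4))*(-5)) = -45*(-2 + (4 + ((3 - 2)/(-4 - 2))²)*(-5)) = -45*(-2 + (4 + (1/(-6))²)*(-5)) = -45*(-2 + (4 + (-⅙*1)²)*(-5)) = -45*(-2 + (4 + (-⅙)²)*(-5)) = -45*(-2 + (4 + 1/36)*(-5)) = -45*(-2 + (145/36)*(-5)) = -45*(-2 - 725/36) = -45*(-797/36) = 3985/4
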